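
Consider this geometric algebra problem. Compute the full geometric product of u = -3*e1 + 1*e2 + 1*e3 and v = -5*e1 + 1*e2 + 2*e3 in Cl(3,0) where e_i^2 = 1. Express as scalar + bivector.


In Cl(3,0): e_i^2 = 1, e_ie_j = -e_je_i for i != j.
Scalar part = u . v = (-3)*(-5) + 1*1 + 1*2
= 15 + 1 + 2 = 18
e12 coeff = (-3)*1 - 1*(-5) = -3 - (-5) = 2
e13 coeff = (-3)*2 - 1*(-5) = -6 - (-5) = -1
e23 coeff = 1*2 - 1*1 = 2 - 1 = 1
uv = 18 + 2*e12 - 1*e13 + 1*e23


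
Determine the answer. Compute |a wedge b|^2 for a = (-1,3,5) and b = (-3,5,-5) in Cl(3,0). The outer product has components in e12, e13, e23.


a wedge b = (a1*b2 - a2*b1)*e12 + (a1*b3 - a3*b1)*e13 + (a2*b3 - a3*b2)*e23
e12 coeff: (-1)*5 - 3*(-3) = -5 - (-9) = 4
e13 coeff: (-1)*(-5) - 5*(-3) = 5 - (-15) = 20
e23 coeff: 3*(-5) - 5*5 = -15 - 25 = -40
|a wedge b|^2 = 4^2 + 20^2 + (-40)^2
= 16 + 400 + 1600
= 2016


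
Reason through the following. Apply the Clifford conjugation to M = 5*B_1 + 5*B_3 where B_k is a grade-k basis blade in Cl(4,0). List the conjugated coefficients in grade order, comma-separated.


Clifford conjugate sign for grade k: (-1)^(k(k+1)/2)
Grade 1: (-1)^(1*2/2) = (-1)^1 = -1, coeff 5 -> -5
Grade 3: (-1)^(3*4/2) = (-1)^6 = 1, coeff 5 -> 5
Conjugated coefficients: -5, 5


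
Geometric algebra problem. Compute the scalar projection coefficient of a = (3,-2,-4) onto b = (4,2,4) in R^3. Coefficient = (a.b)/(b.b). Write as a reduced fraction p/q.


Projection coefficient = (a . b) / (b . b)
a . b = 3*4 + (-2)*2 + (-4)*4
= 12 + (-4) + (-16) = -8
b . b = 4^2 + 2^2 + 4^2
= 16 + 4 + 16 = 36
Coefficient = -8/36
In lowest terms: -2/9


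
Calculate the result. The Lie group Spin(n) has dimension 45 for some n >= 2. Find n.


dim Spin(n) = dim so(n) = n(n-1)/2.
Solve n(n-1)/2 = 45, i.e. n^2 - n - 90 = 0.
Discriminant = 1 + 8*45 = 361
n = (1 + sqrt(361))/2 = (1 + 19)/2 = 10


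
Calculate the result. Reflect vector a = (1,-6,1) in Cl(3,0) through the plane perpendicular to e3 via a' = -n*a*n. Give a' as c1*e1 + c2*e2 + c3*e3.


Reflection formula: a' = -n*a*n, with n = e3 (unit vector, n^2 = 1).
For reflection through hyperplane perp to e3:
The component along e3 flips sign, others stay.
a = (1, -6, 1)
a' = (1, -6, -1)
a' = 1*e1 - 6*e2 - 1*e3


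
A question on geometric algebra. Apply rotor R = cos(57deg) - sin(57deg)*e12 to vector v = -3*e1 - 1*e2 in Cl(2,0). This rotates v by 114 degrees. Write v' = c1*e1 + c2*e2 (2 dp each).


Rotor R = cos(57deg) - sin(57deg)*e12
Rotation angle theta = 2 * 57 = 114 degrees
v' = R*v*~R rotates v by theta.
cos(114deg) = -0.4067, sin(114deg) = 0.9135
v'_1 = -3*cos(114deg) - (-1)*sin(114deg)
= -3*(-0.4067) - (-1)*0.9135
= 2.13
v'_2 = -3*sin(114deg) + (-1)*cos(114deg)
= -3*0.9135 + (-1)*(-0.4067)
= -2.33
v' = 2.13*e1 - 2.33*e2


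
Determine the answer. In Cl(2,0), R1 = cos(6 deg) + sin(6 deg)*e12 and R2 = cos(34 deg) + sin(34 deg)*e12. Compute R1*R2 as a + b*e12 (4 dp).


Same-plane rotors commute and their half-angles add:
R1*R2 = cos(a1 + a2) + sin(a1 + a2)*e12.
a1 + a2 = 6 + 34 = 40 deg
cos(40 deg) = 0.7660
sin(40 deg) = 0.6428
R1*R2 = 0.7660 + 0.6428*e12


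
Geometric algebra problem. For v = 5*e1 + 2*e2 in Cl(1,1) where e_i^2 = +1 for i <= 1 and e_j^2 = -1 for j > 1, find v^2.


v^2 = sum of c_i^2 * e_i^2
Positive signature terms (e_i^2 = +1): 5^2 = 25
Negative signature terms (e_j^2 = -1): 2^2 = 4
v^2 = 25 - 4 = 21


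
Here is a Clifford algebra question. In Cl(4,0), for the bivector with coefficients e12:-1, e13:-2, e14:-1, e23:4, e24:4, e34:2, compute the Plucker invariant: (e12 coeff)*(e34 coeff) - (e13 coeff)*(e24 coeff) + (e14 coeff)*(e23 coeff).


Plucker relation: af - be + cd
a*f = (-1)*2 = -2
b*e = (-2)*4 = -8
c*d = (-1)*4 = -4
af - be + cd = -2 - (-8) + (-4)
= 2


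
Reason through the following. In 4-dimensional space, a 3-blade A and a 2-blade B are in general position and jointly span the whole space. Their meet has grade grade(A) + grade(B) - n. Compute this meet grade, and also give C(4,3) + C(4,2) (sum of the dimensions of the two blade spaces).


Meet grade = grade(A) + grade(B) - n
= 3 + 2 - 4 = 1
C(4,3) = 4
C(4,2) = 6
dim_A + dim_B = 4 + 6 = 10


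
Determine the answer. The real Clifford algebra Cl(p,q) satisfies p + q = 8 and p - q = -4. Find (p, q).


We need p + q = 8 and p - q = -4.
Adding: 2p = 8 + (-4) = 4, so p = 2.
Then q = 8 - 2 = 6.
(p, q) = (2, 6)


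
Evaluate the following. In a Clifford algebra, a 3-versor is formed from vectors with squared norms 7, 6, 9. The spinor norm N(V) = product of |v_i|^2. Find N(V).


Spinor norm N(V) = |v1|^2 * |v2|^2 * ... * |v3|^2
= 7 * 6 * 9
Running product: 7, 42, 378
N(V) = 378


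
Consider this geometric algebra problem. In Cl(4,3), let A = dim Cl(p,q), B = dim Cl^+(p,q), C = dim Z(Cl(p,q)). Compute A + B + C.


n = 4 + 3 = 7
Total dim = 2^7 = 128
Even subalgebra dim = 2^6 = 64
n is odd, so center dim = 2
Sum = 128 + 64 + 2 = 194


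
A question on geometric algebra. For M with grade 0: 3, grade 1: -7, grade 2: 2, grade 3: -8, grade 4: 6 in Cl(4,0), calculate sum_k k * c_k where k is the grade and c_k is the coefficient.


Grade-weighted sum = sum of grade_k * coefficient_k
0*3 = 0
1*(-7) = -7
2*2 = 4
3*(-8) = -24
4*6 = 24
Total = 0 + (-7) + 4 + (-24) + 24 = -3


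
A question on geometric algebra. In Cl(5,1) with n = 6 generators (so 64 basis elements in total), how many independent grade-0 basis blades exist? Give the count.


Number of grade-k basis blades in Cl(p,q) with n = p + q is C(n, k).
n = 5 + 1 = 6
C(6, 0) = 6! / (0! * 6!)
= 720 / (1 * 720)
= 1


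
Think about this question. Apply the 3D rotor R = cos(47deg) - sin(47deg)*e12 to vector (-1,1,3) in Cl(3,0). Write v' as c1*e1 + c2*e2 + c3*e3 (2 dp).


Rotor R = cos(47deg) - sin(47deg)*e12
Rotation angle theta = 2 * 47 = 94 degrees in the e12 plane (e1 -> e2).
The component perpendicular to the plane (e3) is invariant: v'_3 = v3 = 3.00
cos(94deg) = -0.0698, sin(94deg) = 0.9976
v'_1 = v1*cos(theta) - v2*sin(theta) = -1*(-0.0698) - 1*0.9976 = -0.93
v'_2 = v1*sin(theta) + v2*cos(theta) = -1*0.9976 + 1*(-0.0698) = -1.07
v' = -0.93*e1 - 1.07*e2 + 3.00*e3


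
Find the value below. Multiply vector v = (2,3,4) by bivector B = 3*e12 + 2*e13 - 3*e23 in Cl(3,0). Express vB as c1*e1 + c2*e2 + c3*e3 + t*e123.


vB has grade-1 (vector) and grade-3 (trivector) parts: vB = (v _| B) + (v ^ B).
Vector part <vB>_1:
  e1: -v2*b12 - v3*b13 = -(3)*(3) - (4)*(2) = -17
  e2: v1*b12 - v3*b23 = (2)*(3) - (4)*(-3) = 18
  e3: v1*b13 + v2*b23 = (2)*(2) + (3)*(-3) = -5
Trivector part <vB>_3:
  e123: v1*b23 - v2*b13 + v3*b12 = (2)*(-3) - (3)*(2) + (4)*(3) = 0
vB = -17*e1 + 18*e2 - 5*e3 + 0*e123


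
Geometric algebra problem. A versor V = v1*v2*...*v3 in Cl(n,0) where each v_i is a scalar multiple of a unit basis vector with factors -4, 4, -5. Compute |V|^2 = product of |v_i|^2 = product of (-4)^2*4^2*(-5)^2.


Each vector v_i has |v_i|^2 = s_i^2
Squared scales: (-4)^2 = 16, 4^2 = 16, (-5)^2 = 25
|V|^2 = 16 * 16 * 25
= 6400


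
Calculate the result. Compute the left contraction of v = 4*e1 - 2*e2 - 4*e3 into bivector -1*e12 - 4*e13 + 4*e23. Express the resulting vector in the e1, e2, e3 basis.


Left contraction v _| B = <vB>_1 (grade-1 part of the geometric product vB).
Using e1_|e12 = e2, e2_|e12 = -e1, e1_|e13 = e3, e3_|e13 = -e1, e2_|e23 = e3, e3_|e23 = -e2:
e1 coeff: -v2*b12 - v3*b13 = -(-2)*(-1) - (-4)*(-4) = -18
e2 coeff: v1*b12 - v3*b23 = (4)*(-1) - (-4)*(4) = 12
e3 coeff: v1*b13 + v2*b23 = (4)*(-4) + (-2)*(4) = -24
v _| B = -18*e1 + 12*e2 - 24*e3


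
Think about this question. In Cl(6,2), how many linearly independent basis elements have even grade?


Even subalgebra dimension = 2^(n-1)
n = 6 + 2 = 8
2^(8 - 1) = 2^7 = 128
Verification: sum of C(8,k) for even k = 1 + 28 + 70 + 28 + 1 = 128
Result = 128


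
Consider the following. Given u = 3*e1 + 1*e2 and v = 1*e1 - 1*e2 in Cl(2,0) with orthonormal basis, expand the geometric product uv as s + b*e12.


Expand: (3*e1 + 1*e2)(1*e1 - 1*e2)
= 3*1*e1e1 + 3*(-1)*e1e2 + 1*1*e2e1 + 1*(-1)*e2e2
Using e1^2 = e2^2 = 1, e2e1 = -e1e2:
Scalar part s = 3*1 + 1*(-1) = 3 + (-1) = 2
Bivector part b = 3*(-1) - 1*1 = -3 - 1 = -4
uv = 2 - 4*e12


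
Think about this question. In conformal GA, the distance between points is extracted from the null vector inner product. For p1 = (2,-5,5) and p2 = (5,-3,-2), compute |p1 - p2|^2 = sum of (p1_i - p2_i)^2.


p1 - p2 = (-3, -2, 7)
|p1 - p2|^2 = (-3)^2 + (-2)^2 + 7^2
= 9 + 4 + 49
= 62


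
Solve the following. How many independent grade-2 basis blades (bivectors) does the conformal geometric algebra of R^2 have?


The conformal model of R^2 uses Cl(3,1) with m = 2 + 2 = 4 generators.
Number of grade-2 blades = C(m, 2) = C(4, 2)
= 4*3/2 = 6


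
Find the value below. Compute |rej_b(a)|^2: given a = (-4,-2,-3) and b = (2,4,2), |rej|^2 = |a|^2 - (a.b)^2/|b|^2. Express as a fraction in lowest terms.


|a|^2 = (-4)^2 + (-2)^2 + (-3)^2 = 29
|b|^2 = 2^2 + 4^2 + 2^2 = 24
a . b = (-4)*2 + (-2)*4 + (-3)*2 = -22
(a.b)^2 = (-22)^2 = 484
|rej|^2 = 29 - 484/24
= (696 - 484)/24
= 212/24
In lowest terms: 53/6


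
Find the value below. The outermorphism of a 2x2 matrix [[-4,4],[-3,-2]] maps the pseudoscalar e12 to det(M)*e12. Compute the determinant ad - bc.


The outermorphism of a linear map f sends e1^e2 to f(e1)^f(e2).
f(e1) = -4*e1 - 3*e2
f(e2) = 4*e1 - 2*e2
f(e1) ^ f(e2) = (-4*e1 - 3*e2) ^ (4*e1 - 2*e2)
= (-4)*(-2)*e12 + (-3)*4*e21
= (8 - (-12))*e12
= 20*e12
Coefficient = 20


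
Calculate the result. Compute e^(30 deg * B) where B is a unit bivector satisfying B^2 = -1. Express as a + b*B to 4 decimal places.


For a unit bivector B with B^2 = -1, the exponential series gives
e^(theta*B) = cos(theta) + sin(theta)*B (the GA analogue of Euler's formula).
theta = 30 degrees = 0.523599 rad
cos(30 deg) = 0.8660
sin(30 deg) = 0.5000
exp(theta*B) = 0.8660 + 0.5000*B


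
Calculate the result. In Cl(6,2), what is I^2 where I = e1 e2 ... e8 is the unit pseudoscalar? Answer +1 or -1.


The pseudoscalar I = e1...e_n (product of all n generators) of Cl(p,q) satisfies I^2 = (-1)^(q + n(n-1)/2).
p = 6, q = 2, n = p + q = 8
n(n-1)/2 = 8 * 7 / 2 = 28
Exponent = q + n(n-1)/2 = 2 + 28 = 30
I^2 = (-1)^30 = +1


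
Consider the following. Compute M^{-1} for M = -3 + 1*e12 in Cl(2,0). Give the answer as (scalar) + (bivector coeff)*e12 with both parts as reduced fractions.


M = -3 + 1*e12, where e12^2 = -1.
Since M commutes with its reverse ~M = a - b*e12, M * ~M = a^2 - b^2*e12^2 = a^2 + b^2.
So M^{-1} = ~M / (a^2 + b^2) = (a - b*e12)/(a^2 + b^2).
a^2 + b^2 = 9 + 1 = 10
Scalar part = -3/10 = -3/10
Bivector coeff = -1/10 = -1/10
M^{-1} = -3/10 - 1/10*e12


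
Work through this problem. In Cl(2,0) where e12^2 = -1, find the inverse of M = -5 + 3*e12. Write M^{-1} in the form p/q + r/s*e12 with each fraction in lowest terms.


M = -5 + 3*e12, where e12^2 = -1.
Since M commutes with its reverse ~M = a - b*e12, M * ~M = a^2 - b^2*e12^2 = a^2 + b^2.
So M^{-1} = ~M / (a^2 + b^2) = (a - b*e12)/(a^2 + b^2).
a^2 + b^2 = 25 + 9 = 34
Scalar part = -5/34 = -5/34
Bivector coeff = -3/34 = -3/34
M^{-1} = -5/34 - 3/34*e12


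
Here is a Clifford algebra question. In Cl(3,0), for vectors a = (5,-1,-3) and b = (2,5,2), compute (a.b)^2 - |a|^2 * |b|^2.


a . b = 5*2 + (-1)*5 + (-3)*2
= 10 + (-5) + (-6) = -1
|a|^2 = 5^2 + (-1)^2 + (-3)^2 = 35
|b|^2 = 2^2 + 5^2 + 2^2 = 33
(a.b)^2 = (-1)^2 = 1
|a|^2 * |b|^2 = 35 * 33 = 1155
Result = 1 - 1155 = -1154


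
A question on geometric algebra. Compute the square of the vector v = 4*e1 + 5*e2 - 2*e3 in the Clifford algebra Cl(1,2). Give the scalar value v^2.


v^2 = sum of c_i^2 * e_i^2
Positive signature terms (e_i^2 = +1): 4^2 = 16
Negative signature terms (e_j^2 = -1): 5^2 + (-2)^2 = 29
v^2 = 16 - 29 = -13


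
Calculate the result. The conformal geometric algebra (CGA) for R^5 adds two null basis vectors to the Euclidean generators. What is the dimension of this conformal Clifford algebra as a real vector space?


The conformal model of R^5 uses Cl(6,1): the 5 Euclidean generators plus two extra orthogonal generators e+ (e+^2 = +1) and e- (e-^2 = -1), from which the null vectors e0, einf are built.
Number of generators m = 5 + 2 = 7.
dim Cl(p,q) = 2^m = 2^7 = 128


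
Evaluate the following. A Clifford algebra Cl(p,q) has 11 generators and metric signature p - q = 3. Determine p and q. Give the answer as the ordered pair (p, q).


We need p + q = 11 and p - q = 3.
Adding: 2p = 11 + 3 = 14, so p = 7.
Then q = 11 - 7 = 4.
(p, q) = (7, 4)


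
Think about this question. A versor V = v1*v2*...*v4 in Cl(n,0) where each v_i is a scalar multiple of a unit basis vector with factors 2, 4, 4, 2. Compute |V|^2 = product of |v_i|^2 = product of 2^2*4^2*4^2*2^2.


Each vector v_i has |v_i|^2 = s_i^2
Squared scales: 2^2 = 4, 4^2 = 16, 4^2 = 16, 2^2 = 4
|V|^2 = 4 * 16 * 16 * 4
= 4096


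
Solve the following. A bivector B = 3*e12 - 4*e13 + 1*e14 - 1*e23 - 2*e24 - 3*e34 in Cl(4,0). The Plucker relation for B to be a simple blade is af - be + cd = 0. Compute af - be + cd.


Plucker relation: af - be + cd
a*f = 3*(-3) = -9
b*e = (-4)*(-2) = 8
c*d = 1*(-1) = -1
af - be + cd = -9 - 8 + (-1)
= -18


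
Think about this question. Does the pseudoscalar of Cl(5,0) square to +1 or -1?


The pseudoscalar I = e1...e_n (product of all n generators) of Cl(p,q) satisfies I^2 = (-1)^(q + n(n-1)/2).
p = 5, q = 0, n = p + q = 5
n(n-1)/2 = 5 * 4 / 2 = 10
Exponent = q + n(n-1)/2 = 0 + 10 = 10
I^2 = (-1)^10 = +1


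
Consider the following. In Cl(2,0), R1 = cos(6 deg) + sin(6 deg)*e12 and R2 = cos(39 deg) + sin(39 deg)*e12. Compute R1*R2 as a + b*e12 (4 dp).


Same-plane rotors commute and their half-angles add:
R1*R2 = cos(a1 + a2) + sin(a1 + a2)*e12.
a1 + a2 = 6 + 39 = 45 deg
cos(45 deg) = 0.7071
sin(45 deg) = 0.7071
R1*R2 = 0.7071 + 0.7071*e12


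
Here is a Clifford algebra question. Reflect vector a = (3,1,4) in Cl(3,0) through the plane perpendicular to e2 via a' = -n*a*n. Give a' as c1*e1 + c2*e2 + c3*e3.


Reflection formula: a' = -n*a*n, with n = e2 (unit vector, n^2 = 1).
For reflection through hyperplane perp to e2:
The component along e2 flips sign, others stay.
a = (3, 1, 4)
a' = (3, -1, 4)
a' = 3*e1 - 1*e2 + 4*e3


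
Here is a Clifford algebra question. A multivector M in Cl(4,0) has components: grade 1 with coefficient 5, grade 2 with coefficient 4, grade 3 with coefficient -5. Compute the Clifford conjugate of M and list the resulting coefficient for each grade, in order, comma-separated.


Clifford conjugate sign for grade k: (-1)^(k(k+1)/2)
Grade 1: (-1)^(1*2/2) = (-1)^1 = -1, coeff 5 -> -5
Grade 2: (-1)^(2*3/2) = (-1)^3 = -1, coeff 4 -> -4
Grade 3: (-1)^(3*4/2) = (-1)^6 = 1, coeff -5 -> -5
Conjugated coefficients: -5, -4, -5


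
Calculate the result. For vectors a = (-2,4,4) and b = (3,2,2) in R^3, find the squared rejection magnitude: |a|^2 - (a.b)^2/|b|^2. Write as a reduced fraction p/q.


|a|^2 = (-2)^2 + 4^2 + 4^2 = 36
|b|^2 = 3^2 + 2^2 + 2^2 = 17
a . b = (-2)*3 + 4*2 + 4*2 = 10
(a.b)^2 = 10^2 = 100
|rej|^2 = 36 - 100/17
= (612 - 100)/17
= 512/17
In lowest terms: 512/17


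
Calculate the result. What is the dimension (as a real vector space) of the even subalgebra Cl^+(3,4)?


Even subalgebra dimension = 2^(n-1)
n = 3 + 4 = 7
2^(7 - 1) = 2^6 = 64
Verification: sum of C(7,k) for even k = 1 + 21 + 35 + 7 = 64
Result = 64


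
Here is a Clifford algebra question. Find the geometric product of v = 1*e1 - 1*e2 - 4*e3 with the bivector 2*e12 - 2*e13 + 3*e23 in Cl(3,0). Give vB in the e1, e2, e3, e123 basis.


vB has grade-1 (vector) and grade-3 (trivector) parts: vB = (v _| B) + (v ^ B).
Vector part <vB>_1:
  e1: -v2*b12 - v3*b13 = -(-1)*(2) - (-4)*(-2) = -6
  e2: v1*b12 - v3*b23 = (1)*(2) - (-4)*(3) = 14
  e3: v1*b13 + v2*b23 = (1)*(-2) + (-1)*(3) = -5
Trivector part <vB>_3:
  e123: v1*b23 - v2*b13 + v3*b12 = (1)*(3) - (-1)*(-2) + (-4)*(2) = -7
vB = -6*e1 + 14*e2 - 5*e3 - 7*e123


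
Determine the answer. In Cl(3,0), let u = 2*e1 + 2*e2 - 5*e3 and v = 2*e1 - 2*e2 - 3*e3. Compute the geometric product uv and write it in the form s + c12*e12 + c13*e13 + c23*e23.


In Cl(3,0): e_i^2 = 1, e_ie_j = -e_je_i for i != j.
Scalar part = u . v = 2*2 + 2*(-2) + (-5)*(-3)
= 4 + (-4) + 15 = 15
e12 coeff = 2*(-2) - 2*2 = -4 - 4 = -8
e13 coeff = 2*(-3) - (-5)*2 = -6 - (-10) = 4
e23 coeff = 2*(-3) - (-5)*(-2) = -6 - 10 = -16
uv = 15 - 8*e12 + 4*e13 - 16*e23


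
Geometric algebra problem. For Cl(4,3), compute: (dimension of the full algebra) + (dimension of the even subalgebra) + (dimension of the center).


n = 4 + 3 = 7
Total dim = 2^7 = 128
Even subalgebra dim = 2^6 = 64
n is odd, so center dim = 2
Sum = 128 + 64 + 2 = 194


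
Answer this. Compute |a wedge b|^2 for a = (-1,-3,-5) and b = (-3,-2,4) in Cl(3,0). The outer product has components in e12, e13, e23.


a wedge b = (a1*b2 - a2*b1)*e12 + (a1*b3 - a3*b1)*e13 + (a2*b3 - a3*b2)*e23
e12 coeff: (-1)*(-2) - (-3)*(-3) = 2 - 9 = -7
e13 coeff: (-1)*4 - (-5)*(-3) = -4 - 15 = -19
e23 coeff: (-3)*4 - (-5)*(-2) = -12 - 10 = -22
|a wedge b|^2 = (-7)^2 + (-19)^2 + (-22)^2
= 49 + 361 + 484
= 894


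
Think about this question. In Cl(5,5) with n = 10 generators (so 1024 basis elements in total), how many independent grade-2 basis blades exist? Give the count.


Number of grade-k basis blades in Cl(p,q) with n = p + q is C(n, k).
n = 5 + 5 = 10
C(10, 2) = 10! / (2! * 8!)
= 3628800 / (2 * 40320)
= 45


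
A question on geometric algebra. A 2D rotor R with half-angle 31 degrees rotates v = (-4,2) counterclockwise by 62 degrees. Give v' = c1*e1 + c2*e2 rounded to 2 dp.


Rotor R = cos(31deg) - sin(31deg)*e12
Rotation angle theta = 2 * 31 = 62 degrees
v' = R*v*~R rotates v by theta.
cos(62deg) = 0.4695, sin(62deg) = 0.8829
v'_1 = -4*cos(62deg) - 2*sin(62deg)
= -4*0.4695 - 2*0.8829
= -3.64
v'_2 = -4*sin(62deg) + 2*cos(62deg)
= -4*0.8829 + 2*0.4695
= -2.59
v' = -3.64*e1 - 2.59*e2


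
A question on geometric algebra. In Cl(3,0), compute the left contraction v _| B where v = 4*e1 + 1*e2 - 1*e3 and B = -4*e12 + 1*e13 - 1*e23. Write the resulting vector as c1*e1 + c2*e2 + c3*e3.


Left contraction v _| B = <vB>_1 (grade-1 part of the geometric product vB).
Using e1_|e12 = e2, e2_|e12 = -e1, e1_|e13 = e3, e3_|e13 = -e1, e2_|e23 = e3, e3_|e23 = -e2:
e1 coeff: -v2*b12 - v3*b13 = -(1)*(-4) - (-1)*(1) = 5
e2 coeff: v1*b12 - v3*b23 = (4)*(-4) - (-1)*(-1) = -17
e3 coeff: v1*b13 + v2*b23 = (4)*(1) + (1)*(-1) = 3
v _| B = 5*e1 - 17*e2 + 3*e3


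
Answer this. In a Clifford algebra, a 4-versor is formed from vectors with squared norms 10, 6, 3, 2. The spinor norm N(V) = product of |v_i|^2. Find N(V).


Spinor norm N(V) = |v1|^2 * |v2|^2 * ... * |v4|^2
= 10 * 6 * 3 * 2
Running product: 10, 60, 180, 360
N(V) = 360


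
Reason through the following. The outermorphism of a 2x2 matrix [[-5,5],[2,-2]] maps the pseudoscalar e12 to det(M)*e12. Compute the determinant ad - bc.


The outermorphism of a linear map f sends e1^e2 to f(e1)^f(e2).
f(e1) = -5*e1 + 2*e2
f(e2) = 5*e1 - 2*e2
f(e1) ^ f(e2) = (-5*e1 + 2*e2) ^ (5*e1 - 2*e2)
= (-5)*(-2)*e12 + 2*5*e21
= (10 - 10)*e12
= 0*e12
Coefficient = 0


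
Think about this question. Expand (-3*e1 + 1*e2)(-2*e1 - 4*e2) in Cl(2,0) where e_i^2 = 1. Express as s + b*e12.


Expand: (-3*e1 + 1*e2)(-2*e1 - 4*e2)
= (-3)*(-2)*e1e1 + (-3)*(-4)*e1e2 + 1*(-2)*e2e1 + 1*(-4)*e2e2
Using e1^2 = e2^2 = 1, e2e1 = -e1e2:
Scalar part s = (-3)*(-2) + 1*(-4) = 6 + (-4) = 2
Bivector part b = (-3)*(-4) - 1*(-2) = 12 - (-2) = 14
uv = 2 + 14*e12


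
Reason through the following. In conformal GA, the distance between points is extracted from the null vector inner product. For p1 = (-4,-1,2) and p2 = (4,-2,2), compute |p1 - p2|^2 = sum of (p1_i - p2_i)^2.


p1 - p2 = (-8, 1, 0)
|p1 - p2|^2 = (-8)^2 + 1^2 + 0^2
= 64 + 1 + 0
= 65


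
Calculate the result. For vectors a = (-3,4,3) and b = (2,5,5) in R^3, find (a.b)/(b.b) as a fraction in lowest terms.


Projection coefficient = (a . b) / (b . b)
a . b = (-3)*2 + 4*5 + 3*5
= -6 + 20 + 15 = 29
b . b = 2^2 + 5^2 + 5^2
= 4 + 25 + 25 = 54
Coefficient = 29/54
In lowest terms: 29/54


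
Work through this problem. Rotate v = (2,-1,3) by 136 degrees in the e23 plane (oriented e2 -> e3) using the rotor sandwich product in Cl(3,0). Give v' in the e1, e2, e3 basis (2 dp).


Rotor R = cos(68deg) - sin(68deg)*e23
Rotation angle theta = 2 * 68 = 136 degrees in the e23 plane (e2 -> e3).
The component perpendicular to the plane (e1) is invariant: v'_1 = v1 = 2.00
cos(136deg) = -0.7193, sin(136deg) = 0.6947
v'_2 = v2*cos(theta) - v3*sin(theta) = -1*(-0.7193) - 3*0.6947 = -1.36
v'_3 = v2*sin(theta) + v3*cos(theta) = -1*0.6947 + 3*(-0.7193) = -2.85
v' = 2.00*e1 - 1.36*e2 - 2.85*e3


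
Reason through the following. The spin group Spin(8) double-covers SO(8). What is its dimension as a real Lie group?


Spin(n) double-covers SO(n); both have Lie algebra so(n) of dimension n(n-1)/2.
n = 8
n(n-1) = 8 * 7 = 56
dim Spin(8) = 56/2 = 28


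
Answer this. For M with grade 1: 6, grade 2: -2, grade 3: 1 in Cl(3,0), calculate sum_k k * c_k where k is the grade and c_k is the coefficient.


Grade-weighted sum = sum of grade_k * coefficient_k
1*6 = 6
2*(-2) = -4
3*1 = 3
Total = 6 + (-4) + 3 = 5


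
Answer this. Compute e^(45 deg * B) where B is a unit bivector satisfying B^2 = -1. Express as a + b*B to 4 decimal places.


For a unit bivector B with B^2 = -1, the exponential series gives
e^(theta*B) = cos(theta) + sin(theta)*B (the GA analogue of Euler's formula).
theta = 45 degrees = 0.785398 rad
cos(45 deg) = 0.7071
sin(45 deg) = 0.7071
exp(theta*B) = 0.7071 + 0.7071*B


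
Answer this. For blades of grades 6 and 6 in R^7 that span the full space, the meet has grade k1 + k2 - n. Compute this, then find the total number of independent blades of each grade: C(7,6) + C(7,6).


Meet grade = grade(A) + grade(B) - n
= 6 + 6 - 7 = 5
C(7,6) = 7
C(7,6) = 7
dim_A + dim_B = 7 + 7 = 14


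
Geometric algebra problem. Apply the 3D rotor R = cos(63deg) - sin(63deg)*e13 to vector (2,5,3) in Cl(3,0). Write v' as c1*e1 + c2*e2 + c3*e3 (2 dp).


Rotor R = cos(63deg) - sin(63deg)*e13
Rotation angle theta = 2 * 63 = 126 degrees in the e13 plane (e1 -> e3).
The component perpendicular to the plane (e2) is invariant: v'_2 = v2 = 5.00
cos(126deg) = -0.5878, sin(126deg) = 0.8090
v'_1 = v1*cos(theta) - v3*sin(theta) = 2*(-0.5878) - 3*0.8090 = -3.60
v'_3 = v1*sin(theta) + v3*cos(theta) = 2*0.8090 + 3*(-0.5878) = -0.15
v' = -3.60*e1 + 5.00*e2 - 0.15*e3


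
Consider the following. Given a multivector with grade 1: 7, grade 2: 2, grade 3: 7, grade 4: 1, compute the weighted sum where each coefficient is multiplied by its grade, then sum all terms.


Grade-weighted sum = sum of grade_k * coefficient_k
1*7 = 7
2*2 = 4
3*7 = 21
4*1 = 4
Total = 7 + 4 + 21 + 4 = 36


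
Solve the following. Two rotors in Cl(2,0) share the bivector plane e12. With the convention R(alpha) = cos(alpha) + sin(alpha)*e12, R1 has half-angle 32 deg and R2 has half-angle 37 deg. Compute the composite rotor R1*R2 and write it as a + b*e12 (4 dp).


Same-plane rotors commute and their half-angles add:
R1*R2 = cos(a1 + a2) + sin(a1 + a2)*e12.
a1 + a2 = 32 + 37 = 69 deg
cos(69 deg) = 0.3584
sin(69 deg) = 0.9336
R1*R2 = 0.3584 + 0.9336*e12


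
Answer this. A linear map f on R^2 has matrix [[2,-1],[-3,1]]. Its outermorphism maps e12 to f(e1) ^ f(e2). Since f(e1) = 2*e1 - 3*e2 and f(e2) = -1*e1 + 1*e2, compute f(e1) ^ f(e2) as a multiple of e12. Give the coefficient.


The outermorphism of a linear map f sends e1^e2 to f(e1)^f(e2).
f(e1) = 2*e1 - 3*e2
f(e2) = -1*e1 + 1*e2
f(e1) ^ f(e2) = (2*e1 - 3*e2) ^ (-1*e1 + 1*e2)
= 2*1*e12 + (-3)*(-1)*e21
= (2 - 3)*e12
= -1*e12
Coefficient = -1


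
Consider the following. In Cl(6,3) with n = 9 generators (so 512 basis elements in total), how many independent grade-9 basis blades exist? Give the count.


Number of grade-k basis blades in Cl(p,q) with n = p + q is C(n, k).
n = 6 + 3 = 9
C(9, 9) = 9! / (9! * 0!)
= 362880 / (362880 * 1)
= 1


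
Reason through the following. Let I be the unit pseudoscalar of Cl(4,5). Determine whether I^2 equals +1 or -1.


The pseudoscalar I = e1...e_n (product of all n generators) of Cl(p,q) satisfies I^2 = (-1)^(q + n(n-1)/2).
p = 4, q = 5, n = p + q = 9
n(n-1)/2 = 9 * 8 / 2 = 36
Exponent = q + n(n-1)/2 = 5 + 36 = 41
I^2 = (-1)^41 = -1


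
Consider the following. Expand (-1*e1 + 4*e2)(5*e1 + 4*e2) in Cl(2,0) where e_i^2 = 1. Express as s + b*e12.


Expand: (-1*e1 + 4*e2)(5*e1 + 4*e2)
= (-1)*5*e1e1 + (-1)*4*e1e2 + 4*5*e2e1 + 4*4*e2e2
Using e1^2 = e2^2 = 1, e2e1 = -e1e2:
Scalar part s = (-1)*5 + 4*4 = -5 + 16 = 11
Bivector part b = (-1)*4 - 4*5 = -4 - 20 = -24
uv = 11 - 24*e12


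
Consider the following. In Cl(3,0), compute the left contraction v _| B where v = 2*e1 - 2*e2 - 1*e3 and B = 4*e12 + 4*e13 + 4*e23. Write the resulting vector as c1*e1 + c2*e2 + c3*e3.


Left contraction v _| B = <vB>_1 (grade-1 part of the geometric product vB).
Using e1_|e12 = e2, e2_|e12 = -e1, e1_|e13 = e3, e3_|e13 = -e1, e2_|e23 = e3, e3_|e23 = -e2:
e1 coeff: -v2*b12 - v3*b13 = -(-2)*(4) - (-1)*(4) = 12
e2 coeff: v1*b12 - v3*b23 = (2)*(4) - (-1)*(4) = 12
e3 coeff: v1*b13 + v2*b23 = (2)*(4) + (-2)*(4) = 0
v _| B = 12*e1 + 12*e2 + 0*e3


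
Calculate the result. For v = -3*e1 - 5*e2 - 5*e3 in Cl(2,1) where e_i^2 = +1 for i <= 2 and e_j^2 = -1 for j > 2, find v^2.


v^2 = sum of c_i^2 * e_i^2
Positive signature terms (e_i^2 = +1): (-3)^2 + (-5)^2 = 34
Negative signature terms (e_j^2 = -1): (-5)^2 = 25
v^2 = 34 - 25 = 9


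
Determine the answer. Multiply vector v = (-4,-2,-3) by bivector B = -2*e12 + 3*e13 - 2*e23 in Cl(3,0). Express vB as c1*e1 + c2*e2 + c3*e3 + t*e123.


vB has grade-1 (vector) and grade-3 (trivector) parts: vB = (v _| B) + (v ^ B).
Vector part <vB>_1:
  e1: -v2*b12 - v3*b13 = -(-2)*(-2) - (-3)*(3) = 5
  e2: v1*b12 - v3*b23 = (-4)*(-2) - (-3)*(-2) = 2
  e3: v1*b13 + v2*b23 = (-4)*(3) + (-2)*(-2) = -8
Trivector part <vB>_3:
  e123: v1*b23 - v2*b13 + v3*b12 = (-4)*(-2) - (-2)*(3) + (-3)*(-2) = 20
vB = 5*e1 + 2*e2 - 8*e3 + 20*e123


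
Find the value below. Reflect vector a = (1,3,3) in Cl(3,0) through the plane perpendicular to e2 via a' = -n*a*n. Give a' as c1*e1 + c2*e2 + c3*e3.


Reflection formula: a' = -n*a*n, with n = e2 (unit vector, n^2 = 1).
For reflection through hyperplane perp to e2:
The component along e2 flips sign, others stay.
a = (1, 3, 3)
a' = (1, -3, 3)
a' = 1*e1 - 3*e2 + 3*e3


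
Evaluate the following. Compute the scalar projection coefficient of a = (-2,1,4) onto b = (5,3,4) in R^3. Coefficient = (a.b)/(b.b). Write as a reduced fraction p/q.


Projection coefficient = (a . b) / (b . b)
a . b = (-2)*5 + 1*3 + 4*4
= -10 + 3 + 16 = 9
b . b = 5^2 + 3^2 + 4^2
= 25 + 9 + 16 = 50
Coefficient = 9/50
In lowest terms: 9/50


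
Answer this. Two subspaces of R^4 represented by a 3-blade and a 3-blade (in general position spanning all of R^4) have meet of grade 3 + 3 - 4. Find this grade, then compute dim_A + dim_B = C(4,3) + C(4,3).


Meet grade = grade(A) + grade(B) - n
= 3 + 3 - 4 = 2
C(4,3) = 4
C(4,3) = 4
dim_A + dim_B = 4 + 4 = 8


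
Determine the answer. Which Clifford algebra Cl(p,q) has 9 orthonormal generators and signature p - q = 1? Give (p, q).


We need p + q = 9 and p - q = 1.
Adding: 2p = 9 + 1 = 10, so p = 5.
Then q = 9 - 5 = 4.
(p, q) = (5, 4)


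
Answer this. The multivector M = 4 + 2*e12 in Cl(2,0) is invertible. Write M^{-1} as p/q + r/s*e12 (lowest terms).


M = 4 + 2*e12, where e12^2 = -1.
Since M commutes with its reverse ~M = a - b*e12, M * ~M = a^2 - b^2*e12^2 = a^2 + b^2.
So M^{-1} = ~M / (a^2 + b^2) = (a - b*e12)/(a^2 + b^2).
a^2 + b^2 = 16 + 4 = 20
Scalar part = 4/20 = 1/5
Bivector coeff = -2/20 = -1/10
M^{-1} = 1/5 - 1/10*e12


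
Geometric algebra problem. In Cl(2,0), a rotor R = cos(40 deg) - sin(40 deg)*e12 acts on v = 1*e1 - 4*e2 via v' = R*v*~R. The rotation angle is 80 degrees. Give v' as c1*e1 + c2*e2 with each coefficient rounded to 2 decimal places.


Rotor R = cos(40deg) - sin(40deg)*e12
Rotation angle theta = 2 * 40 = 80 degrees
v' = R*v*~R rotates v by theta.
cos(80deg) = 0.1736, sin(80deg) = 0.9848
v'_1 = 1*cos(80deg) - (-4)*sin(80deg)
= 1*0.1736 - (-4)*0.9848
= 4.11
v'_2 = 1*sin(80deg) + (-4)*cos(80deg)
= 1*0.9848 + (-4)*0.1736
= 0.29
v' = 4.11*e1 + 0.29*e2


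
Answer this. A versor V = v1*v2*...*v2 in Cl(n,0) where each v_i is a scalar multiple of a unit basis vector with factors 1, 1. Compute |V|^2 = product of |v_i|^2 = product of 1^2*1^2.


Each vector v_i has |v_i|^2 = s_i^2
Squared scales: 1^2 = 1, 1^2 = 1
|V|^2 = 1 * 1
= 1


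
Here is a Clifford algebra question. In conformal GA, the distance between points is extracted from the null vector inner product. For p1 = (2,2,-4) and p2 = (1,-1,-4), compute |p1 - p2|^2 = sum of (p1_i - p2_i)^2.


p1 - p2 = (1, 3, 0)
|p1 - p2|^2 = 1^2 + 3^2 + 0^2
= 1 + 9 + 0
= 10


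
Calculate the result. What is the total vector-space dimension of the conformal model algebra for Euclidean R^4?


The conformal model of R^4 uses Cl(5,1): the 4 Euclidean generators plus two extra orthogonal generators e+ (e+^2 = +1) and e- (e-^2 = -1), from which the null vectors e0, einf are built.
Number of generators m = 4 + 2 = 6.
dim Cl(p,q) = 2^m = 2^6 = 64


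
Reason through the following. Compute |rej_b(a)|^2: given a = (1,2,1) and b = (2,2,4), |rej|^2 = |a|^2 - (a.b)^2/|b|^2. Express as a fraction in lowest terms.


|a|^2 = 1^2 + 2^2 + 1^2 = 6
|b|^2 = 2^2 + 2^2 + 4^2 = 24
a . b = 1*2 + 2*2 + 1*4 = 10
(a.b)^2 = 10^2 = 100
|rej|^2 = 6 - 100/24
= (144 - 100)/24
= 44/24
In lowest terms: 11/6


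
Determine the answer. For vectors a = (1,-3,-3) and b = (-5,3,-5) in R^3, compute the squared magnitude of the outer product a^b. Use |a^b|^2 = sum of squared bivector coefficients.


a wedge b = (a1*b2 - a2*b1)*e12 + (a1*b3 - a3*b1)*e13 + (a2*b3 - a3*b2)*e23
e12 coeff: 1*3 - (-3)*(-5) = 3 - 15 = -12
e13 coeff: 1*(-5) - (-3)*(-5) = -5 - 15 = -20
e23 coeff: (-3)*(-5) - (-3)*3 = 15 - (-9) = 24
|a wedge b|^2 = (-12)^2 + (-20)^2 + 24^2
= 144 + 400 + 576
= 1120


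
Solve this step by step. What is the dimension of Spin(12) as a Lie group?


Spin(n) double-covers SO(n); both have Lie algebra so(n) of dimension n(n-1)/2.
n = 12
n(n-1) = 12 * 11 = 132
dim Spin(12) = 132/2 = 66


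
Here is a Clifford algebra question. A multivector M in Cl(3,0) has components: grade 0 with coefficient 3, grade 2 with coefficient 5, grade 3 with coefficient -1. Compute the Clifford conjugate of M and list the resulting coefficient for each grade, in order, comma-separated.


Clifford conjugate sign for grade k: (-1)^(k(k+1)/2)
Grade 0: (-1)^(0*1/2) = (-1)^0 = 1, coeff 3 -> 3
Grade 2: (-1)^(2*3/2) = (-1)^3 = -1, coeff 5 -> -5
Grade 3: (-1)^(3*4/2) = (-1)^6 = 1, coeff -1 -> -1
Conjugated coefficients: 3, -5, -1


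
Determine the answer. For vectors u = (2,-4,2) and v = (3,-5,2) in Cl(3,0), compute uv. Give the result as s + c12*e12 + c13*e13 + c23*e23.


In Cl(3,0): e_i^2 = 1, e_ie_j = -e_je_i for i != j.
Scalar part = u . v = 2*3 + (-4)*(-5) + 2*2
= 6 + 20 + 4 = 30
e12 coeff = 2*(-5) - (-4)*3 = -10 - (-12) = 2
e13 coeff = 2*2 - 2*3 = 4 - 6 = -2
e23 coeff = (-4)*2 - 2*(-5) = -8 - (-10) = 2
uv = 30 + 2*e12 - 2*e13 + 2*e23


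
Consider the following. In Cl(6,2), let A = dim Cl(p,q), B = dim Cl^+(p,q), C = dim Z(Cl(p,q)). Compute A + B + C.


n = 6 + 2 = 8
Total dim = 2^8 = 256
Even subalgebra dim = 2^7 = 128
n is even, so center dim = 1
Sum = 256 + 128 + 1 = 385


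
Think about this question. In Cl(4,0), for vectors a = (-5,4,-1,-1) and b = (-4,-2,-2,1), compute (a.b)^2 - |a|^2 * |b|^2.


a . b = (-5)*(-4) + 4*(-2) + (-1)*(-2) + (-1)*1
= 20 + (-8) + 2 + (-1) = 13
|a|^2 = (-5)^2 + 4^2 + (-1)^2 + (-1)^2 = 43
|b|^2 = (-4)^2 + (-2)^2 + (-2)^2 + 1^2 = 25
(a.b)^2 = 13^2 = 169
|a|^2 * |b|^2 = 43 * 25 = 1075
Result = 169 - 1075 = -906


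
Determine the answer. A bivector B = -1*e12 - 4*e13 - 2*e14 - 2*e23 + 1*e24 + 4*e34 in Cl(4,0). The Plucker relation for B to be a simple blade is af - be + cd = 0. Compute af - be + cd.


Plucker relation: af - be + cd
a*f = (-1)*4 = -4
b*e = (-4)*1 = -4
c*d = (-2)*(-2) = 4
af - be + cd = -4 - (-4) + 4
= 4


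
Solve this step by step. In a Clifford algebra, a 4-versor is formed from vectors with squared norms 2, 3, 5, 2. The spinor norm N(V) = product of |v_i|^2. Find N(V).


Spinor norm N(V) = |v1|^2 * |v2|^2 * ... * |v4|^2
= 2 * 3 * 5 * 2
Running product: 2, 6, 30, 60
N(V) = 60


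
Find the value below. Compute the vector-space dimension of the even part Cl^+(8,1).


Even subalgebra dimension = 2^(n-1)
n = 8 + 1 = 9
2^(9 - 1) = 2^8 = 256
Verification: sum of C(9,k) for even k = 1 + 36 + 126 + 84 + 9 = 256
Result = 256


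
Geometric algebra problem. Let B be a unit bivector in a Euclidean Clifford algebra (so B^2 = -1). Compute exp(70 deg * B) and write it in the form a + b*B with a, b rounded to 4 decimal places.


For a unit bivector B with B^2 = -1, the exponential series gives
e^(theta*B) = cos(theta) + sin(theta)*B (the GA analogue of Euler's formula).
theta = 70 degrees = 1.22173 rad
cos(70 deg) = 0.3420
sin(70 deg) = 0.9397
exp(theta*B) = 0.3420 + 0.9397*B


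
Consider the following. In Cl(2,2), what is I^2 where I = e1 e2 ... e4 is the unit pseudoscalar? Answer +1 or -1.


The pseudoscalar I = e1...e_n (product of all n generators) of Cl(p,q) satisfies I^2 = (-1)^(q + n(n-1)/2).
p = 2, q = 2, n = p + q = 4
n(n-1)/2 = 4 * 3 / 2 = 6
Exponent = q + n(n-1)/2 = 2 + 6 = 8
I^2 = (-1)^8 = +1


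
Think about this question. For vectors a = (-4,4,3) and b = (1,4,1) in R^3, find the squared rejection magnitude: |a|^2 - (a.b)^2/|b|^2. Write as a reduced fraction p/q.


|a|^2 = (-4)^2 + 4^2 + 3^2 = 41
|b|^2 = 1^2 + 4^2 + 1^2 = 18
a . b = (-4)*1 + 4*4 + 3*1 = 15
(a.b)^2 = 15^2 = 225
|rej|^2 = 41 - 225/18
= (738 - 225)/18
= 513/18
In lowest terms: 57/2


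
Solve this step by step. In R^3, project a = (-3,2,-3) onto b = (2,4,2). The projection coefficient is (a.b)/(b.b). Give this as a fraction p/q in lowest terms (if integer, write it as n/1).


Projection coefficient = (a . b) / (b . b)
a . b = (-3)*2 + 2*4 + (-3)*2
= -6 + 8 + (-6) = -4
b . b = 2^2 + 4^2 + 2^2
= 4 + 16 + 4 = 24
Coefficient = -4/24
In lowest terms: -1/6


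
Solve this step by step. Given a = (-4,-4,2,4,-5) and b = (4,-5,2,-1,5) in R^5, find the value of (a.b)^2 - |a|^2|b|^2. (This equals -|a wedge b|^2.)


a . b = (-4)*4 + (-4)*(-5) + 2*2 + 4*(-1) + (-5)*5
= -16 + 20 + 4 + (-4) + (-25) = -21
|a|^2 = (-4)^2 + (-4)^2 + 2^2 + 4^2 + (-5)^2 = 77
|b|^2 = 4^2 + (-5)^2 + 2^2 + (-1)^2 + 5^2 = 71
(a.b)^2 = (-21)^2 = 441
|a|^2 * |b|^2 = 77 * 71 = 5467
Result = 441 - 5467 = -5026


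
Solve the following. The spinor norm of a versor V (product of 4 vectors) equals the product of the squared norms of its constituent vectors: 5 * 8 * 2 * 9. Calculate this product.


Spinor norm N(V) = |v1|^2 * |v2|^2 * ... * |v4|^2
= 5 * 8 * 2 * 9
Running product: 5, 40, 80, 720
N(V) = 720


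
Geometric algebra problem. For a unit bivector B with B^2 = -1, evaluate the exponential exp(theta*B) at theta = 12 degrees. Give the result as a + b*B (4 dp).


For a unit bivector B with B^2 = -1, the exponential series gives
e^(theta*B) = cos(theta) + sin(theta)*B (the GA analogue of Euler's formula).
theta = 12 degrees = 0.20944 rad
cos(12 deg) = 0.9781
sin(12 deg) = 0.2079
exp(theta*B) = 0.9781 + 0.2079*B


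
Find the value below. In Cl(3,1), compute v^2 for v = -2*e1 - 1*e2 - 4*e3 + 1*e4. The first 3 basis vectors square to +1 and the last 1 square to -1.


v^2 = sum of c_i^2 * e_i^2
Positive signature terms (e_i^2 = +1): (-2)^2 + (-1)^2 + (-4)^2 = 21
Negative signature terms (e_j^2 = -1): 1^2 = 1
v^2 = 21 - 1 = 20


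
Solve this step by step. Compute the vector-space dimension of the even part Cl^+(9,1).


Even subalgebra dimension = 2^(n-1)
n = 9 + 1 = 10
2^(10 - 1) = 2^9 = 512
Verification: sum of C(10,k) for even k = 1 + 45 + 210 + 210 + 45 + 1 = 512
Result = 512


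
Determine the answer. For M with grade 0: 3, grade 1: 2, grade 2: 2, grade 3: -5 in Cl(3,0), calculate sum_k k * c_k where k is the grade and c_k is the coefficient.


Grade-weighted sum = sum of grade_k * coefficient_k
0*3 = 0
1*2 = 2
2*2 = 4
3*(-5) = -15
Total = 0 + 2 + 4 + (-15) = -9


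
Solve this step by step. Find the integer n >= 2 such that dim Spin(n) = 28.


dim Spin(n) = dim so(n) = n(n-1)/2.
Solve n(n-1)/2 = 28, i.e. n^2 - n - 56 = 0.
Discriminant = 1 + 8*28 = 225
n = (1 + sqrt(225))/2 = (1 + 15)/2 = 8


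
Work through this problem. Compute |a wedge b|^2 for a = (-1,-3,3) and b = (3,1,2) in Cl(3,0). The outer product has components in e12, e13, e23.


a wedge b = (a1*b2 - a2*b1)*e12 + (a1*b3 - a3*b1)*e13 + (a2*b3 - a3*b2)*e23
e12 coeff: (-1)*1 - (-3)*3 = -1 - (-9) = 8
e13 coeff: (-1)*2 - 3*3 = -2 - 9 = -11
e23 coeff: (-3)*2 - 3*1 = -6 - 3 = -9
|a wedge b|^2 = 8^2 + (-11)^2 + (-9)^2
= 64 + 121 + 81
= 266


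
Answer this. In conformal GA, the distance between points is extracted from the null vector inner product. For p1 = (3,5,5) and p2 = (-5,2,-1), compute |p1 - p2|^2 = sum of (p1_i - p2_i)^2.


p1 - p2 = (8, 3, 6)
|p1 - p2|^2 = 8^2 + 3^2 + 6^2
= 64 + 9 + 36
= 109


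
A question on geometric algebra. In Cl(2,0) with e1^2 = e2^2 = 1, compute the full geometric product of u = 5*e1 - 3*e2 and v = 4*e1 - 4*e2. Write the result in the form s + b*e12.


Expand: (5*e1 - 3*e2)(4*e1 - 4*e2)
= 5*4*e1e1 + 5*(-4)*e1e2 + (-3)*4*e2e1 + (-3)*(-4)*e2e2
Using e1^2 = e2^2 = 1, e2e1 = -e1e2:
Scalar part s = 5*4 + (-3)*(-4) = 20 + 12 = 32
Bivector part b = 5*(-4) - (-3)*4 = -20 - (-12) = -8
uv = 32 - 8*e12


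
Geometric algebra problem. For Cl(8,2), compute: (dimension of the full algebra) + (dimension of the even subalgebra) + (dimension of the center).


n = 8 + 2 = 10
Total dim = 2^10 = 1024
Even subalgebra dim = 2^9 = 512
n is even, so center dim = 1
Sum = 1024 + 512 + 1 = 1537


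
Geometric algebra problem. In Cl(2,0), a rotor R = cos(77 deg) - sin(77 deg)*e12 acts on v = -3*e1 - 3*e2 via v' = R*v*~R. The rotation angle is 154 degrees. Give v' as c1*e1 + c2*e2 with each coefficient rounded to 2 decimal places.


Rotor R = cos(77deg) - sin(77deg)*e12
Rotation angle theta = 2 * 77 = 154 degrees
v' = R*v*~R rotates v by theta.
cos(154deg) = -0.8988, sin(154deg) = 0.4384
v'_1 = -3*cos(154deg) - (-3)*sin(154deg)
= -3*(-0.8988) - (-3)*0.4384
= 4.01
v'_2 = -3*sin(154deg) + (-3)*cos(154deg)
= -3*0.4384 + (-3)*(-0.8988)
= 1.38
v' = 4.01*e1 + 1.38*e2


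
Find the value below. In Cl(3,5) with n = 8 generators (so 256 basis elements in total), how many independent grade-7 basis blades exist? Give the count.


Number of grade-k basis blades in Cl(p,q) with n = p + q is C(n, k).
n = 3 + 5 = 8
C(8, 7) = 8! / (7! * 1!)
= 40320 / (5040 * 1)
= 8


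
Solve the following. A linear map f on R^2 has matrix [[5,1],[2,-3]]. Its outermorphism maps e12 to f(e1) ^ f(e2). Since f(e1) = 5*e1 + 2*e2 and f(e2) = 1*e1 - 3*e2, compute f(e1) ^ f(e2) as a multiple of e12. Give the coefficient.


The outermorphism of a linear map f sends e1^e2 to f(e1)^f(e2).
f(e1) = 5*e1 + 2*e2
f(e2) = 1*e1 - 3*e2
f(e1) ^ f(e2) = (5*e1 + 2*e2) ^ (1*e1 - 3*e2)
= 5*(-3)*e12 + 2*1*e21
= (-15 - 2)*e12
= -17*e12
Coefficient = -17


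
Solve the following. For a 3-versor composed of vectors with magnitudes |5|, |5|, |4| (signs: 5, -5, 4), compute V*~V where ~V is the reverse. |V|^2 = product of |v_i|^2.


Each vector v_i has |v_i|^2 = s_i^2
Squared scales: 5^2 = 25, (-5)^2 = 25, 4^2 = 16
|V|^2 = 25 * 25 * 16
= 10000


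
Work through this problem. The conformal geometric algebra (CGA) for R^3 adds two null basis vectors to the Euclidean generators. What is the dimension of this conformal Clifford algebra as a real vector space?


The conformal model of R^3 uses Cl(4,1): the 3 Euclidean generators plus two extra orthogonal generators e+ (e+^2 = +1) and e- (e-^2 = -1), from which the null vectors e0, einf are built.
Number of generators m = 3 + 2 = 5.
dim Cl(p,q) = 2^m = 2^5 = 32
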